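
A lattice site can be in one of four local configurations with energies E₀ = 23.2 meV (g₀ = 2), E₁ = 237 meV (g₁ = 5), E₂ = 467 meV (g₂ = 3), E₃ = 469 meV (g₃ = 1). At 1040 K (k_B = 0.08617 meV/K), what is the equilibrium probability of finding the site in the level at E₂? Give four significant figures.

0.008522

k_BT = 0.08617 × 1040 K = 89.6168 meV.
Eᵢ/kT = 0.258880, 2.64459, 5.21108, 5.23339.
Z = Σ gᵢe^(−Eᵢ/kT) = 2·e^(−0.258880) + 5·e^(−2.64459) + 3·e^(−5.21108) + 1·e^(−5.23339) = 1.54383 + 0.355172 + 0.0163673 + 0.00533541 = 1.92070.
P₂ = g₂ e^(−E₂/kT) / Z = 0.0163673/1.92070 = 0.008522.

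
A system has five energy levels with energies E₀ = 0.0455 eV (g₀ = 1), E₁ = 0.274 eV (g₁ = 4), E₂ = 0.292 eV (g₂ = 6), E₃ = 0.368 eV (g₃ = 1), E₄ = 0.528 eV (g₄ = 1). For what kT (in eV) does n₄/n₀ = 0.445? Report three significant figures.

n₄/n₀ = (g₄/g₀) exp[−(E₄−E₀)/kT] = 0.445.
⇒ (E₄−E₀)/kT = ln((1/1)/0.445) = ln(2.2472) = 0.80968.
kT = 0.4825 eV / 0.80968 = 0.596 eV.

0.596 eV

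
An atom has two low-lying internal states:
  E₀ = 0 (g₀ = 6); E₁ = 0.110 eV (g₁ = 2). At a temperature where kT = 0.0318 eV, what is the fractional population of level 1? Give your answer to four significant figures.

0.01038

Eᵢ/kT = 0, 3.45912.
Z = Σ gᵢe^(−Eᵢ/kT) = 6·e^(−0) + 2·e^(−3.45912) = 6.00000 + 0.0629149 = 6.06291.
P₁ = g₁ e^(−E₁/kT) / Z = 0.0629149/6.06291 = 0.01038.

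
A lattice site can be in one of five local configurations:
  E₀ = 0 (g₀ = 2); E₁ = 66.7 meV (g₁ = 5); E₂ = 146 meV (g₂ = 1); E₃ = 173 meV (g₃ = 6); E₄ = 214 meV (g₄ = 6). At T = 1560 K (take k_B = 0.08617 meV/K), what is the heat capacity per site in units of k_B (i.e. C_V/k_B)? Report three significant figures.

0.326

k_BT = 0.08617 × 1560 K = 134.43 meV.
Eᵢ/kT = 0, 0.49617, 1.0861, 1.2869, 1.5919.
Z = Σ gᵢe^(−Eᵢ/kT) = 2·e^(−0) + 5·e^(−0.49617) + 1·e^(−1.0861) + 6·e^(−1.2869) + 6·e^(−1.5919) = 2.0000 + 3.0443 + 0.33753 + 1.6568 + 1.2212 = 8.2598.
⟨E⟩ = 96.891 meV, ⟨E²⟩ = 15285 meV².
C_V/k_B = (⟨E²⟩ − ⟨E⟩²)/(kT)² = (15285 − 9387.9)/18071 = 0.326.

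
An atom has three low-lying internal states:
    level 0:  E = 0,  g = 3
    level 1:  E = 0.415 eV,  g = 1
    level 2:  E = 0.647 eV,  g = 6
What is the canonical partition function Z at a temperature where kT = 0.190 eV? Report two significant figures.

Z = 3.3

Eᵢ/kT = 0, 2.184, 3.405.
Z = Σ gᵢe^(−Eᵢ/kT) = 3·e^(−0) + 1·e^(−2.184) + 6·e^(−3.405) = 3.000 + 0.1126 + 0.1992 = 3.312.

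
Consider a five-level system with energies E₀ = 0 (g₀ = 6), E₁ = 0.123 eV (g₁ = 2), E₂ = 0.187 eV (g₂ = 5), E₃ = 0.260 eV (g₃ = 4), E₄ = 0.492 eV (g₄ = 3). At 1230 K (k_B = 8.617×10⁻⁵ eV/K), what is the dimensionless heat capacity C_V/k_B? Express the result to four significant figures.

0.6220

k_BT = 8.617×10⁻⁵ × 1230 K = 0.105989 eV.
Eᵢ/kT = 0, 1.16050, 1.76433, 2.45308, 4.64199.
Z = Σ gᵢe^(−Eᵢ/kT) = 6·e^(−0) + 2·e^(−1.16050) + 5·e^(−1.76433) + 4·e^(−2.45308) + 3·e^(−4.64199) = 6.00000 + 0.626659 + 0.856508 + 0.344113 + 0.0289155 = 7.85620.
⟨E⟩ = 0.0433978 eV, ⟨E²⟩ = 0.00887113 eV².
C_V/k_B = (⟨E²⟩ − ⟨E⟩²)/(kT)² = (0.00887113 − 0.00188337)/0.0112337 = 0.6220.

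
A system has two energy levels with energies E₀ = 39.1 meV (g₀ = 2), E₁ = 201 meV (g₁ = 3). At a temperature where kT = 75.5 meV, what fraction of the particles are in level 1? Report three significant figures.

0.149

Eᵢ/kT = 0.51788, 2.6623.
Z = Σ gᵢe^(−Eᵢ/kT) = 2·e^(−0.51788) + 3·e^(−2.6623) = 1.1916 + 0.20936 = 1.4010.
P₁ = g₁ e^(−E₁/kT) / Z = 0.20936/1.4010 = 0.149.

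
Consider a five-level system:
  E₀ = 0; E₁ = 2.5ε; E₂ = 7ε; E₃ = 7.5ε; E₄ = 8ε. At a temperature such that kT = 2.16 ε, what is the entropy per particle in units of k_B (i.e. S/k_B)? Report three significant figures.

0.832

Eᵢ/kT = 0, 1.1574, 3.2407, 3.4722, 3.7037.
Z = Σ e^(−Eᵢ/kT) = e^(−0) + e^(−1.1574) + e^(−3.2407) + e^(−3.4722) + e^(−3.7037) = 1.0000 + 0.31430 + 0.039136 + 0.031049 + 0.024632 = 1.4091.
⟨E⟩ = Σ EᵢPᵢ = 1.0571 ε.
S/k_B = ln Z + ⟨E⟩/kT = ln(1.4091) + 1.0571/2.16 = 0.34295 + 0.48940 = 0.832.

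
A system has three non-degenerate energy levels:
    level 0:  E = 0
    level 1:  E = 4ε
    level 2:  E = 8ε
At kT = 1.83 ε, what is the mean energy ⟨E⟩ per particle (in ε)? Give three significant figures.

0.489 ε

Eᵢ/kT = 0, 2.1858, 4.3716.
Z = Σ e^(−Eᵢ/kT) = e^(−0) + e^(−2.1858) + e^(−4.3716) = 1.0000 + 0.11239 + 0.012631 = 1.1250.
⟨E⟩ = Σ Eᵢ e^(−Eᵢ/kT) / Z = (0·1.0000 + 4·0.11239 + 8·0.012631) / 1.1250 = 0.489 ε.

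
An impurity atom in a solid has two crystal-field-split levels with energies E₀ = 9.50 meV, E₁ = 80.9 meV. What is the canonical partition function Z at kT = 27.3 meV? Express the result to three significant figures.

Z = 0.758

Eᵢ/kT = 0.34799, 2.9634.
Z = Σ e^(−Eᵢ/kT) = e^(−0.34799) + e^(−2.9634) = 0.70611 + 0.051643 = 0.75775.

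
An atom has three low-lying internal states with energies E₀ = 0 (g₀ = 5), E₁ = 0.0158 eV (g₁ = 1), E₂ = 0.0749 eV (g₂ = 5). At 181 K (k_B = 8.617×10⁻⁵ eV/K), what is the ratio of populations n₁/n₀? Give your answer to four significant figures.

0.07262

k_BT = 8.617×10⁻⁵ × 181 K = 0.0155968 eV.
n₁/n₀ = (g₁/g₀) exp[−(E₁−E₀)/kT] = (1/5) × exp(−(0.0158 eV)/(0.0155968 eV)) = (1/5) × exp(-1.01303) = 0.07262.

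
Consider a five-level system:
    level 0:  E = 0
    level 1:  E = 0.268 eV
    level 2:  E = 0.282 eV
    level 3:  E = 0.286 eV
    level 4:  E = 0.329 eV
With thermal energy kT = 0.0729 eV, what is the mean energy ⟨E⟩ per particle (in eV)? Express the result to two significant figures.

0.020 eV

Eᵢ/kT = 0, 3.676, 3.868, 3.923, 4.513.
Z = Σ e^(−Eᵢ/kT) = e^(−0) + e^(−3.676) + e^(−3.868) + e^(−3.923) + e^(−4.513) = 1.000 + 0.02532 + 0.02090 + 0.01978 + 0.01097 = 1.077.
⟨E⟩ = Σ Eᵢ e^(−Eᵢ/kT) / Z = (0·1.000 + 0.268·0.02532 + 0.282·0.02090 + 0.286·0.01978 + 0.329·0.01097) / 1.077 = 0.020 eV.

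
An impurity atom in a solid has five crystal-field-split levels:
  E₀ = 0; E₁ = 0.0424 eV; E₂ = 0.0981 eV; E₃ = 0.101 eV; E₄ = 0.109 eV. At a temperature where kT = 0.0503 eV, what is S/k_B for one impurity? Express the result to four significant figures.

1.235

Eᵢ/kT = 0, 0.842942, 1.95030, 2.00795, 2.16700.
Z = Σ e^(−Eᵢ/kT) = e^(−0) + e^(−0.842942) + e^(−1.95030) + e^(−2.00795) + e^(−2.16700) = 1.00000 + 0.430442 + 0.142231 + 0.134264 + 0.114521 = 1.82146.
⟨E⟩ = Σ EᵢPᵢ = 0.0319782 eV.
S/k_B = ln Z + ⟨E⟩/kT = ln(1.82146) + 0.0319782/0.0503 = 0.599638 + 0.635750 = 1.235.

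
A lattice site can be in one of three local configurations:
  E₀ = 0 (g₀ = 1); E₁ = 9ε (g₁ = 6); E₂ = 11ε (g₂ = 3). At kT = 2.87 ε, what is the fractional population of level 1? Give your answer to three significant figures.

Eᵢ/kT = 0, 3.1359, 3.8328.
Z = Σ gᵢe^(−Eᵢ/kT) = 1·e^(−0) + 6·e^(−3.1359) + 3·e^(−3.8328) = 1.0000 + 0.26076 + 0.064947 = 1.3257.
P₁ = g₁ e^(−E₁/kT) / Z = 0.26076/1.3257 = 0.197.

0.197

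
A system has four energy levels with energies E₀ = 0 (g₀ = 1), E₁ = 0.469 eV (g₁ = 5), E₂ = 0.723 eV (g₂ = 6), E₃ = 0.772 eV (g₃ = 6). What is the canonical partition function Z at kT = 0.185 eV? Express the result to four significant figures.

Eᵢ/kT = 0, 2.53514, 3.90811, 4.17297.
Z = Σ gᵢe^(−Eᵢ/kT) = 1·e^(−0) + 5·e^(−2.53514) + 6·e^(−3.90811) + 6·e^(−4.17297) = 1.00000 + 0.396253 + 0.120470 + 0.0924386 = 1.60916.

Z = 1.609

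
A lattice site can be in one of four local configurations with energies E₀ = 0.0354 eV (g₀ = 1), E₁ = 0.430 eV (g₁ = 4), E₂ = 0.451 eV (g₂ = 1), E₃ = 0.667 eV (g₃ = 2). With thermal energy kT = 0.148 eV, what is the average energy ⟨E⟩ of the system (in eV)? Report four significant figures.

Eᵢ/kT = 0.239189, 2.90541, 3.04730, 4.50676.
Z = Σ gᵢe^(−Eᵢ/kT) = 1·e^(−0.239189) + 4·e^(−2.90541) + 1·e^(−3.04730) + 2·e^(−4.50676) = 0.787266 + 0.218905 + 0.0474870 + 0.0220683 = 1.07573.
⟨E⟩ = Σ Eᵢ gᵢe^(−Eᵢ/kT) / Z = (0.0354·0.787266 + 0.430·0.218905 + 0.451·0.0474870 + 0.667·0.0220683) / 1.07573 = 0.1470 eV.

0.1470 eV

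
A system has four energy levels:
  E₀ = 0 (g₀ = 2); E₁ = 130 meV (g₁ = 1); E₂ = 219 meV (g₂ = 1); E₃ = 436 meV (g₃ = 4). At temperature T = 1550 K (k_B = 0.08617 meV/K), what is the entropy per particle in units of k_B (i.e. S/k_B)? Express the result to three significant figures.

1.44

k_BT = 0.08617 × 1550 K = 133.56 meV.
Eᵢ/kT = 0, 0.97335, 1.6397, 3.2645.
Z = Σ gᵢe^(−Eᵢ/kT) = 2·e^(−0) + 1·e^(−0.97335) + 1·e^(−1.6397) + 4·e^(−3.2645) = 2.0000 + 0.37782 + 0.19404 + 0.15286 = 2.7247.
⟨E⟩ = Σ EᵢPᵢ = 58.083 meV.
S/k_B = ln Z + ⟨E⟩/kT = ln(2.7247) + 58.083/133.56 = 1.0024 + 0.43488 = 1.44.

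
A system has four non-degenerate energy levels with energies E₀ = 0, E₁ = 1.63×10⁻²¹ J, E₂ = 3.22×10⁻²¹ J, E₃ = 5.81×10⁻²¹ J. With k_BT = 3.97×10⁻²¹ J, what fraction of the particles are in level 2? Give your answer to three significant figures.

0.190

Eᵢ/kT = 0, 0.41058, 0.81108, 1.4635.
Z = Σ e^(−Eᵢ/kT) = e^(−0) + e^(−0.41058) + e^(−0.81108) + e^(−1.4635) = 1.0000 + 0.66327 + 0.44438 + 0.23142 = 2.3391.
P₂ = e^(−E₂/kT) / Z = 0.44438/2.3391 = 0.190.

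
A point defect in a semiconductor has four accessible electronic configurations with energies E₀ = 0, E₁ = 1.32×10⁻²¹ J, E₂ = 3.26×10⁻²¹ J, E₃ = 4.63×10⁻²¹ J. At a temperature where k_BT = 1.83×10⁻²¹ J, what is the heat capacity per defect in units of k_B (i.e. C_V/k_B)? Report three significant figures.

0.507

Eᵢ/kT = 0, 0.72131, 1.7814, 2.5301.
Z = Σ e^(−Eᵢ/kT) = e^(−0) + e^(−0.72131) + e^(−1.7814) + e^(−2.5301) = 1.0000 + 0.48612 + 0.16840 + 0.079651 = 1.7342.
⟨E⟩ = 0.89923, ⟨E²⟩ = 2.5050.
C_V/k_B = (⟨E²⟩ − ⟨E⟩²)/(kT)² = (2.5050 − 0.80861)/3.3489 = 0.507.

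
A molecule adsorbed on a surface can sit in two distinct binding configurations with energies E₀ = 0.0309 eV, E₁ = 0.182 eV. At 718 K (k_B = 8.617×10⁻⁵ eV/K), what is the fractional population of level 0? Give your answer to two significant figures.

0.92

k_BT = 8.617×10⁻⁵ × 718 K = 0.06187 eV.
Eᵢ/kT = 0.4994, 2.942.
Z = Σ e^(−Eᵢ/kT) = e^(−0.4994) + e^(−2.942) = 0.6069 + 0.05276 = 0.6597.
P₀ = e^(−E₀/kT) / Z = 0.6069/0.6597 = 0.92.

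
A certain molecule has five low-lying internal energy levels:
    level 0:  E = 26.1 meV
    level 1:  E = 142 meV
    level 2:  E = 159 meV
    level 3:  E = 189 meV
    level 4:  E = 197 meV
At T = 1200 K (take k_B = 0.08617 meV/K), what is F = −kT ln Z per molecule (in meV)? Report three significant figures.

k_BT = 0.08617 × 1200 K = 103.40 meV.
Eᵢ/kT = 0.25242, 1.3733, 1.5377, 1.8279, 1.9052.
Z = Σ e^(−Eᵢ/kT) = e^(−0.25242) + e^(−1.3733) + e^(−1.5377) + e^(−1.8279) + e^(−1.9052) = 0.77692 + 0.25327 + 0.21487 + 0.16075 + 0.14879 = 1.5546.
F = −kT ln Z = −103.40 × ln(1.5546) = −103.40 × 0.44122 = -45.6 meV.

-45.6 meV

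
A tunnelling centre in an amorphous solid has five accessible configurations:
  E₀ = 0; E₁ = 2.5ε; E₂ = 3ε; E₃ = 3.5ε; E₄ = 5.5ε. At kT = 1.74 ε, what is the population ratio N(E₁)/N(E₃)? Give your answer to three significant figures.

n₁/n₃ = exp[−(E₁−E₃)/kT] = exp(−(-1.0ε)/(1.74ε)) = exp(0.57471) = 1.78.

1.78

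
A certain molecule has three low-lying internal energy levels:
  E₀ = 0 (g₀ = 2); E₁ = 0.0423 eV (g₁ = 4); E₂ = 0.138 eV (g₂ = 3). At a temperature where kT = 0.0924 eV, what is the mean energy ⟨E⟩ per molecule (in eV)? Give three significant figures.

Eᵢ/kT = 0, 0.45779, 1.4935.
Z = Σ gᵢe^(−Eᵢ/kT) = 2·e^(−0) + 4·e^(−0.45779) + 3·e^(−1.4935) = 2.0000 + 2.5307 + 0.67376 = 5.2045.
⟨E⟩ = Σ Eᵢ gᵢe^(−Eᵢ/kT) / Z = (0·2.0000 + 0.0423·2.5307 + 0.138·0.67376) / 5.2045 = 0.0384 eV.

0.0384 eV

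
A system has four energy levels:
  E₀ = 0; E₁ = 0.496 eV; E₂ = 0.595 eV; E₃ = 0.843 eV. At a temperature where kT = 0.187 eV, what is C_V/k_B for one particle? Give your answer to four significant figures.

0.9074

Eᵢ/kT = 0, 2.65241, 3.18182, 4.50802.
Z = Σ e^(−Eᵢ/kT) = e^(−0) + e^(−2.65241) + e^(−3.18182) + e^(−4.50802) = 1.00000 + 0.0704811 + 0.0415100 + 0.0110203 = 1.12301.
⟨E⟩ = 0.0613950 eV, ⟨E²⟩ = 0.0354998 eV².
C_V/k_B = (⟨E²⟩ − ⟨E⟩²)/(kT)² = (0.0354998 − 0.00376935)/0.0349690 = 0.9074.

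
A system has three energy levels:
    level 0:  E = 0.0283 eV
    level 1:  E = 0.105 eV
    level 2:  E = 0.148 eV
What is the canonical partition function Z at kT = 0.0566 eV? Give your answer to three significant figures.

Z = 0.836

Eᵢ/kT = 0.50000, 1.8551, 2.6148.
Z = Σ e^(−Eᵢ/kT) = e^(−0.50000) + e^(−1.8551) + e^(−2.6148) = 0.60653 + 0.15644 + 0.073182 = 0.83615.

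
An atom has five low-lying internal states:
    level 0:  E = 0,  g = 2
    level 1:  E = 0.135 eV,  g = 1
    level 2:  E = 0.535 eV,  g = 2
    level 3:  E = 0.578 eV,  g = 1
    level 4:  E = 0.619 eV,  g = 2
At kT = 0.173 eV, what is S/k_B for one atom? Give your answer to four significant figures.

1.333

Eᵢ/kT = 0, 0.780347, 3.09249, 3.34104, 3.57803.
Z = Σ gᵢe^(−Eᵢ/kT) = 2·e^(−0) + 1·e^(−0.780347) + 2·e^(−3.09249) + 1·e^(−3.34104) + 2·e^(−3.57803) = 2.00000 + 0.458247 + 0.0907776 + 0.0354001 + 0.0558613 = 2.64029.
⟨E⟩ = Σ EᵢPᵢ = 0.0626707 eV.
S/k_B = ln Z + ⟨E⟩/kT = ln(2.64029) + 0.0626707/0.173 = 0.970889 + 0.362258 = 1.333.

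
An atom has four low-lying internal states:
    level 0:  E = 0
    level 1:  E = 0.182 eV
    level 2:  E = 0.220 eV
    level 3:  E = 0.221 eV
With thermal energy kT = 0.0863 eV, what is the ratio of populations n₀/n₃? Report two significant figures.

13

n₀/n₃ = exp[−(E₀−E₃)/kT] = exp(−(-0.221 eV)/(0.0863 eV)) = exp(2.561) = 13.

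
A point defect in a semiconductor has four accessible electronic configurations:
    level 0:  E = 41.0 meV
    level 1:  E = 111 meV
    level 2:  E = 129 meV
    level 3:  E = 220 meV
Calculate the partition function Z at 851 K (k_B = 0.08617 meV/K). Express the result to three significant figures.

k_BT = 0.08617 × 851 K = 73.331 meV.
Eᵢ/kT = 0.55911, 1.5137, 1.7591, 3.0001.
Z = Σ e^(−Eᵢ/kT) = e^(−0.55911) + e^(−1.5137) + e^(−1.7591) + e^(−3.0001) = 0.57172 + 0.22009 + 0.17220 + 0.049782 = 1.0138.

Z = 1.01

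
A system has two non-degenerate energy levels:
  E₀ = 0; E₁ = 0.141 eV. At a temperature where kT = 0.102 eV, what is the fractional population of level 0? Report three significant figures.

0.799

Eᵢ/kT = 0, 1.3824.
Z = Σ e^(−Eᵢ/kT) = e^(−0) + e^(−1.3824) = 1.0000 + 0.25098 = 1.2510.
P₀ = e^(−E₀/kT) / Z = 1.0000/1.2510 = 0.799.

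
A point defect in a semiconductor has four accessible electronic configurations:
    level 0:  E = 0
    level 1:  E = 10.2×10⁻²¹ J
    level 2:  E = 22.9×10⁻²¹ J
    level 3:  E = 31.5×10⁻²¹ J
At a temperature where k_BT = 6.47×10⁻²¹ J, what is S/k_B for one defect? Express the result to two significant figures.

Eᵢ/kT = 0, 1.577, 3.539, 4.869.
Z = Σ e^(−Eᵢ/kT) = e^(−0) + e^(−1.577) + e^(−3.539) + e^(−4.869) = 1.000 + 0.2066 + 0.02904 + 0.007681 = 1.243.
⟨E⟩ = Σ EᵢPᵢ = 2.425 ×10⁻²¹ J.
S/k_B = ln Z + ⟨E⟩/kT = ln(1.243) + 2.425/6.47 = 0.2175 + 0.3748 = 0.59.

0.59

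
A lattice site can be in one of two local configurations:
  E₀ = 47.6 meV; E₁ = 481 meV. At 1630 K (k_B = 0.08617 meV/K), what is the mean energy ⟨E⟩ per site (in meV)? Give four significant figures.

66.54 meV

k_BT = 0.08617 × 1630 K = 140.457 meV.
Eᵢ/kT = 0.338894, 3.42454.
Z = Σ e^(−Eᵢ/kT) = e^(−0.338894) + e^(−3.42454) = 0.712558 + 0.0325643 = 0.745122.
⟨E⟩ = Σ Eᵢ e^(−Eᵢ/kT) / Z = (47.6·0.712558 + 481·0.0325643) / 0.745122 = 66.54 meV.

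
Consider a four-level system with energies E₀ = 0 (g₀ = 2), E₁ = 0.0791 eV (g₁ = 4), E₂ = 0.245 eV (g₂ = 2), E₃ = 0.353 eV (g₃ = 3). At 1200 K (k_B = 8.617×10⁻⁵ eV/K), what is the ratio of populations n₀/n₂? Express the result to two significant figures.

k_BT = 8.617×10⁻⁵ × 1200 K = 0.1034 eV.
n₀/n₂ = (g₀/g₂) exp[−(E₀−E₂)/kT] = (2/2) × exp(−(-0.245 eV)/(0.1034 eV)) = (2/2) × exp(2.369) = 11.

11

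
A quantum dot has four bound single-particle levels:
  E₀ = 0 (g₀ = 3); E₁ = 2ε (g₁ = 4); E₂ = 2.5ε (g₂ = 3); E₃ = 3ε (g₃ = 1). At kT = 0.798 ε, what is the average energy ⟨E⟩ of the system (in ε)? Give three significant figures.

0.302 ε

Eᵢ/kT = 0, 2.5063, 3.1328, 3.7594.
Z = Σ gᵢe^(−Eᵢ/kT) = 3·e^(−0) + 4·e^(−2.5063) + 3·e^(−3.1328) + 1·e^(−3.7594) = 3.0000 + 0.32628 + 0.13079 + 0.023298 = 3.4804.
⟨E⟩ = Σ Eᵢ gᵢe^(−Eᵢ/kT) / Z = (0·3.0000 + 2·0.32628 + 2.5·0.13079 + 3·0.023298) / 3.4804 = 0.302 ε.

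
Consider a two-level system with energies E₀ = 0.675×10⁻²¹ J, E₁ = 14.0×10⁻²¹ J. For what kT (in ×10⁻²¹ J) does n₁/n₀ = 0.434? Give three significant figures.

n₁/n₀ = exp[−(E₁−E₀)/kT] = 0.434.
⇒ (E₁−E₀)/kT = ln(1/0.434) = ln(2.3041) = 0.83469.
kT = 13.325 ×10⁻²¹ J / 0.83469 = 16.0 ×10⁻²¹ J.

16.0 ×10⁻²¹ J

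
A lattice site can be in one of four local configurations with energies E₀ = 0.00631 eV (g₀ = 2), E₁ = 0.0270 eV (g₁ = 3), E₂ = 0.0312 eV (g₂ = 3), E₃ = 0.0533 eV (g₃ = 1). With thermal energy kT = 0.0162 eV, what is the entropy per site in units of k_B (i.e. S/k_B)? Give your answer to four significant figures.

Eᵢ/kT = 0.389506, 1.66667, 1.92593, 3.29012.
Z = Σ gᵢe^(−Eᵢ/kT) = 2·e^(−0.389506) + 3·e^(−1.66667) + 3·e^(−1.92593) + 1·e^(−3.29012) = 1.35478 + 0.566625 + 0.437220 + 0.0372494 = 2.39587.
⟨E⟩ = Σ EᵢPᵢ = 0.0164759 eV.
S/k_B = ln Z + ⟨E⟩/kT = ln(2.39587) + 0.0164759/0.0162 = 0.873746 + 1.01703 = 1.891.

1.891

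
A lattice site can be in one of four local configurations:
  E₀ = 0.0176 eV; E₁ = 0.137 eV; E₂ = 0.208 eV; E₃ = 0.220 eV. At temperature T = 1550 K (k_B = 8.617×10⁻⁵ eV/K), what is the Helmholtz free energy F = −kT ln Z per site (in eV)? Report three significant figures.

k_BT = 8.617×10⁻⁵ × 1550 K = 0.13356 eV.
Eᵢ/kT = 0.13178, 1.0258, 1.5574, 1.6472.
Z = Σ e^(−Eᵢ/kT) = e^(−0.13178) + e^(−1.0258) + e^(−1.5574) + e^(−1.6472) = 0.87653 + 0.35851 + 0.21068 + 0.19259 = 1.6383.
F = −kT ln Z = −0.13356 × ln(1.6383) = −0.13356 × 0.49366 = -0.0659 eV.

-0.0659 eV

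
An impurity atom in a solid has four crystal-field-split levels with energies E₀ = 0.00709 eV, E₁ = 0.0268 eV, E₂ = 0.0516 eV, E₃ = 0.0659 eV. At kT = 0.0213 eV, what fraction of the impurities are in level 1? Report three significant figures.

Eᵢ/kT = 0.33286, 1.2582, 2.4225, 3.0939.
Z = Σ e^(−Eᵢ/kT) = e^(−0.33286) + e^(−1.2582) + e^(−2.4225) + e^(−3.0939) = 0.71687 + 0.28417 + 0.088700 + 0.045325 = 1.1351.
P₁ = e^(−E₁/kT) / Z = 0.28417/1.1351 = 0.250.

0.250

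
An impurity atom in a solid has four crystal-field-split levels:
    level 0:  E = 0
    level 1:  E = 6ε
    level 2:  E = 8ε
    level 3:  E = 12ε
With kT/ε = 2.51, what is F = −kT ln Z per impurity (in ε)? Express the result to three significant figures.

Eᵢ/kT = 0, 2.3904, 3.1873, 4.7809.
Z = Σ e^(−Eᵢ/kT) = e^(−0) + e^(−2.3904) + e^(−3.1873) + e^(−4.7809) = 1.0000 + 0.091593 + 0.041283 + 0.0083884 = 1.1413.
F = −kT ln Z = −2.51 × ln(1.1413) = −2.51 × 0.13217 = -0.332 ε.

-0.332 ε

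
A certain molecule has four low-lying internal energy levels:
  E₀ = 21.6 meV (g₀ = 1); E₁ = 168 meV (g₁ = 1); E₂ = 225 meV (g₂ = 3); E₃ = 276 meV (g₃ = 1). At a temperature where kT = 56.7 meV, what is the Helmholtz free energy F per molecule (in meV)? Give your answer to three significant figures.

Eᵢ/kT = 0.38095, 2.9630, 3.9683, 4.8677.
Z = Σ gᵢe^(−Eᵢ/kT) = 1·e^(−0.38095) + 1·e^(−2.9630) + 3·e^(−3.9683) + 1·e^(−4.8677) = 0.68321 + 0.051664 + 0.056717 + 0.0076910 = 0.79928.
F = −kT ln Z = −56.7 × ln(0.79928) = −56.7 × -0.22404 = 12.7 meV.

12.7 meV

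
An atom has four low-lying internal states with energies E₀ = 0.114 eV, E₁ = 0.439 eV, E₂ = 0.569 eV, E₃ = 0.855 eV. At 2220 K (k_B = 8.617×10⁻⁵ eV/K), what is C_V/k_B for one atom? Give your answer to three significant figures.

0.830

k_BT = 8.617×10⁻⁵ × 2220 K = 0.19130 eV.
Eᵢ/kT = 0.59592, 2.2948, 2.9744, 4.4694.
Z = Σ e^(−Eᵢ/kT) = e^(−0.59592) + e^(−2.2948) + e^(−2.9744) + e^(−4.4694) = 0.55106 + 0.10078 + 0.051078 + 0.011454 = 0.71437.
⟨E⟩ = 0.20426 eV, ⟨E²⟩ = 0.072083 eV².
C_V/k_B = (⟨E²⟩ − ⟨E⟩²)/(kT)² = (0.072083 − 0.041722)/0.036596 = 0.830.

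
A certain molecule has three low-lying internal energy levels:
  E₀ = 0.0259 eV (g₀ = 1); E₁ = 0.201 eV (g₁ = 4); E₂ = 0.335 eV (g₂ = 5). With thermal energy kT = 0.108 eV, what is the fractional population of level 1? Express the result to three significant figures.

0.381

Eᵢ/kT = 0.23981, 1.8611, 3.1019.
Z = Σ gᵢe^(−Eᵢ/kT) = 1·e^(−0.23981) + 4·e^(−1.8611) + 5·e^(−3.1019) = 0.78678 + 0.62201 + 0.22482 = 1.6336.
P₁ = g₁ e^(−E₁/kT) / Z = 0.62201/1.6336 = 0.381.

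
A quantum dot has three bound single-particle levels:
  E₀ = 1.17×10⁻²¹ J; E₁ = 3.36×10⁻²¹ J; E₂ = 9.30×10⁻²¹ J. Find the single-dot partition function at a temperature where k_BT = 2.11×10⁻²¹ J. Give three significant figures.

Z = 0.790

Eᵢ/kT = 0.55450, 1.5924, 4.4076.
Z = Σ e^(−Eᵢ/kT) = e^(−0.55450) + e^(−1.5924) + e^(−4.4076) = 0.57436 + 0.20344 + 0.012184 = 0.78998.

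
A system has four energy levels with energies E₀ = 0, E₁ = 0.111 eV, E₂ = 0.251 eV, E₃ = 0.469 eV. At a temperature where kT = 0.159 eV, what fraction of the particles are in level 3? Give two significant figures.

0.030

Eᵢ/kT = 0, 0.6981, 1.579, 2.950.
Z = Σ e^(−Eᵢ/kT) = e^(−0) + e^(−0.6981) + e^(−1.579) + e^(−2.950) = 1.000 + 0.4975 + 0.2062 + 0.05234 = 1.756.
P₃ = e^(−E₃/kT) / Z = 0.05234/1.756 = 0.030.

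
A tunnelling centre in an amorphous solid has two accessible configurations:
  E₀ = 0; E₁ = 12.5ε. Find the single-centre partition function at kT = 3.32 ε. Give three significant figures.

Eᵢ/kT = 0, 3.7651.
Z = Σ e^(−Eᵢ/kT) = e^(−0) + e^(−3.7651) = 1.0000 + 0.023165 = 1.0232.

Z = 1.02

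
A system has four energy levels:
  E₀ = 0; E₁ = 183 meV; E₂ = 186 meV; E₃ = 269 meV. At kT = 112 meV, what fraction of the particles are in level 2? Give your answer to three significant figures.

Eᵢ/kT = 0, 1.6339, 1.6607, 2.4018.
Z = Σ e^(−Eᵢ/kT) = e^(−0) + e^(−1.6339) + e^(−1.6607) + e^(−2.4018) = 1.0000 + 0.19517 + 0.19001 + 0.090555 = 1.4757.
P₂ = e^(−E₂/kT) / Z = 0.19001/1.4757 = 0.129.

0.129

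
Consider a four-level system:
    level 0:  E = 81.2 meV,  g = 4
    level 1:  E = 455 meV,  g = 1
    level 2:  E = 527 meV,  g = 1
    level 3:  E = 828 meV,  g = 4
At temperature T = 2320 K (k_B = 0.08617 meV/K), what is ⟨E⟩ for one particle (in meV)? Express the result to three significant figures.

122 meV

k_BT = 0.08617 × 2320 K = 199.91 meV.
Eᵢ/kT = 0.40618, 2.2760, 2.6362, 4.1419.
Z = Σ gᵢe^(−Eᵢ/kT) = 4·e^(−0.40618) + 1·e^(−2.2760) + 1·e^(−2.6362) + 4·e^(−4.1419) = 2.6648 + 0.10269 + 0.071633 + 0.063571 = 2.9027.
⟨E⟩ = Σ Eᵢ gᵢe^(−Eᵢ/kT) / Z = (81.2·2.6648 + 455·0.10269 + 527·0.071633 + 828·0.063571) / 2.9027 = 122 meV.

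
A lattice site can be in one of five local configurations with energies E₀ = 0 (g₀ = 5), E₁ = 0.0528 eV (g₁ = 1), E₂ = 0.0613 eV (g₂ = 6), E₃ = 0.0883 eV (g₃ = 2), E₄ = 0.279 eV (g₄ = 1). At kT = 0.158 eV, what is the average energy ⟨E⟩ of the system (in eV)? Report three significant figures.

Eᵢ/kT = 0, 0.33418, 0.38797, 0.55886, 1.7658.
Z = Σ gᵢe^(−Eᵢ/kT) = 5·e^(−0) + 1·e^(−0.33418) + 6·e^(−0.38797) + 2·e^(−0.55886) + 1·e^(−1.7658) = 5.0000 + 0.71592 + 4.0706 + 1.1437 + 0.17105 = 11.101.
⟨E⟩ = Σ Eᵢ gᵢe^(−Eᵢ/kT) / Z = (0·5.0000 + 0.0528·0.71592 + 0.0613·4.0706 + 0.0883·1.1437 + 0.279·0.17105) / 11.101 = 0.0393 eV.

0.0393 eV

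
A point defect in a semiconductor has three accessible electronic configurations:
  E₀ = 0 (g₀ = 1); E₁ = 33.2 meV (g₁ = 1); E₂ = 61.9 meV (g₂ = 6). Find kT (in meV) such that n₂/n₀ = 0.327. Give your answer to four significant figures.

21.27 meV

n₂/n₀ = (g₂/g₀) exp[−(E₂−E₀)/kT] = 0.327.
⇒ (E₂−E₀)/kT = ln((6/1)/0.327) = ln(18.3486) = 2.90955.
kT = 61.9 meV / 2.90955 = 21.27 meV.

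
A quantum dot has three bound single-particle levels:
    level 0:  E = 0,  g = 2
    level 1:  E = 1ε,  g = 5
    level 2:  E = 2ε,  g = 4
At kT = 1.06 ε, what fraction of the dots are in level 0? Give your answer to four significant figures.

0.4393

Eᵢ/kT = 0, 0.943396, 1.88679.
Z = Σ gᵢe^(−Eᵢ/kT) = 2·e^(−0) + 5·e^(−0.943396) + 4·e^(−1.88679) = 2.00000 + 1.94652 + 0.606230 = 4.55275.
P₀ = g₀ e^(−E₀/kT) / Z = 2.00000/4.55275 = 0.4393.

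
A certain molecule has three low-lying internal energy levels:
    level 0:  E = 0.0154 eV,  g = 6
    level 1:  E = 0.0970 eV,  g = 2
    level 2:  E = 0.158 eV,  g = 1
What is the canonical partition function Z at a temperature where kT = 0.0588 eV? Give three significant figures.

Z = 5.07

Eᵢ/kT = 0.26190, 1.6497, 2.6871.
Z = Σ gᵢe^(−Eᵢ/kT) = 6·e^(−0.26190) + 2·e^(−1.6497) + 1·e^(−2.6871) = 4.6175 + 0.38422 + 0.068078 = 5.0698.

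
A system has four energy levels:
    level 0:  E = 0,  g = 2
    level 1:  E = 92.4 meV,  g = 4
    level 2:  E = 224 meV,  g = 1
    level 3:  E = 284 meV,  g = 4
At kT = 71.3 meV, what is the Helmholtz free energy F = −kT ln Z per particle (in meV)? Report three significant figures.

Eᵢ/kT = 0, 1.2959, 3.1417, 3.9832.
Z = Σ gᵢe^(−Eᵢ/kT) = 2·e^(−0) + 4·e^(−1.2959) + 1·e^(−3.1417) + 4·e^(−3.9832) = 2.0000 + 1.0946 + 0.043209 + 0.074504 = 3.2123.
F = −kT ln Z = −71.3 × ln(3.2123) = −71.3 × 1.1670 = -83.2 meV.

-83.2 meV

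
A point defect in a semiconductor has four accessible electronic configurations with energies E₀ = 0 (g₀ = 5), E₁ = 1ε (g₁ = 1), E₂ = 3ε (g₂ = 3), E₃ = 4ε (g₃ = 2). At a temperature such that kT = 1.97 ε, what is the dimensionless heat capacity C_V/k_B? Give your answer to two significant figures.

0.34

Eᵢ/kT = 0, 0.5076, 1.523, 2.030.
Z = Σ gᵢe^(−Eᵢ/kT) = 5·e^(−0) + 1·e^(−0.5076) + 3·e^(−1.523) + 2·e^(−2.030) = 5.000 + 0.6019 + 0.6542 + 0.2627 = 6.519.
⟨E⟩ = 0.5546 ε, ⟨E²⟩ = 1.640 ε².
C_V/k_B = (⟨E²⟩ − ⟨E⟩²)/(kT)² = (1.640 − 0.3076)/3.881 = 0.34.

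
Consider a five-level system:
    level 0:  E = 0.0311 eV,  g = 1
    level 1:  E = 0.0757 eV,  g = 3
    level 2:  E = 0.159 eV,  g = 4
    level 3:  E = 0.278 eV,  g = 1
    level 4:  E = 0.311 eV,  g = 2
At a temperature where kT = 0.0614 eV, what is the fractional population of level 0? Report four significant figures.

0.3347

Eᵢ/kT = 0.506515, 1.23290, 2.58958, 4.52769, 5.06515.
Z = Σ gᵢe^(−Eᵢ/kT) = 1·e^(−0.506515) + 3·e^(−1.23290) + 4·e^(−2.58958) + 1·e^(−4.52769) + 2·e^(−5.06515) = 0.602592 + 0.874338 + 0.300206 + 0.0108056 + 0.0126259 = 1.80057.
P₀ = g₀ e^(−E₀/kT) / Z = 0.602592/1.80057 = 0.3347.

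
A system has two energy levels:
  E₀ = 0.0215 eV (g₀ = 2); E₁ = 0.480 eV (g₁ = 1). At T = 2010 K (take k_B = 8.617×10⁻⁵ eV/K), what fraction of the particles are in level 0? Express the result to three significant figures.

0.966

k_BT = 8.617×10⁻⁵ × 2010 K = 0.17320 eV.
Eᵢ/kT = 0.12413, 2.7714.
Z = Σ gᵢe^(−Eᵢ/kT) = 2·e^(−0.12413) + 1·e^(−2.7714) = 1.7665 + 0.062574 = 1.8291.
P₀ = g₀ e^(−E₀/kT) / Z = 1.7665/1.8291 = 0.966.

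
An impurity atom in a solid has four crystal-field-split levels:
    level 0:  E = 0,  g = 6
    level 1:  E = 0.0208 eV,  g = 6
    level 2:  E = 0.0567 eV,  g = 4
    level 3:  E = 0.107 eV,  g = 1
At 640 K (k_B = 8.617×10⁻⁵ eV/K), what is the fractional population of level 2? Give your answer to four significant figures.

k_BT = 8.617×10⁻⁵ × 640 K = 0.0551488 eV.
Eᵢ/kT = 0, 0.377161, 1.02813, 1.94021.
Z = Σ gᵢe^(−Eᵢ/kT) = 6·e^(−0) + 6·e^(−0.377161) + 4·e^(−1.02813) + 1·e^(−1.94021) = 6.00000 + 4.11483 + 1.43070 + 0.143674 = 11.6892.
P₂ = g₂ e^(−E₂/kT) / Z = 1.43070/11.6892 = 0.1224.

0.1224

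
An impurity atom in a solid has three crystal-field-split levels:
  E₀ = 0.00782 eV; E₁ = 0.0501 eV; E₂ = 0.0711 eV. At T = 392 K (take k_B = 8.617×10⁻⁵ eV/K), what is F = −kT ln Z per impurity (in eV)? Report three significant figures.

k_BT = 8.617×10⁻⁵ × 392 K = 0.033779 eV.
Eᵢ/kT = 0.23150, 1.4832, 2.1049.
Z = Σ e^(−Eᵢ/kT) = e^(−0.23150) + e^(−1.4832) + e^(−2.1049) = 0.79334 + 0.22691 + 0.12186 = 1.1421.
F = −kT ln Z = −0.033779 × ln(1.1421) = −0.033779 × 0.13287 = -0.00449 eV.

-0.00449 eV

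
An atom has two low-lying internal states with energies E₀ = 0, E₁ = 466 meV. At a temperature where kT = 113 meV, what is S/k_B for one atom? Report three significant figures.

Eᵢ/kT = 0, 4.1239.
Z = Σ e^(−Eᵢ/kT) = e^(−0) + e^(−4.1239) = 1.0000 + 0.016181 = 1.0162.
⟨E⟩ = Σ EᵢPᵢ = 7.4201 meV.
S/k_B = ln Z + ⟨E⟩/kT = ln(1.0162) + 7.4201/113 = 0.016070 + 0.065665 = 0.0817.

0.0817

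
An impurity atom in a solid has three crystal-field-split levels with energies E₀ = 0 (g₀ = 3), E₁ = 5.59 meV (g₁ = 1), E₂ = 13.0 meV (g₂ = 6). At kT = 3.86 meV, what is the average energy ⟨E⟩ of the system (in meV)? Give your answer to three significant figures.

1.16 meV

Eᵢ/kT = 0, 1.4482, 3.3679.
Z = Σ gᵢe^(−Eᵢ/kT) = 3·e^(−0) + 1·e^(−1.4482) + 6·e^(−3.3679) = 3.0000 + 0.23499 + 0.20677 = 3.4418.
⟨E⟩ = Σ Eᵢ gᵢe^(−Eᵢ/kT) / Z = (0·3.0000 + 5.59·0.23499 + 13.0·0.20677) / 3.4418 = 1.16 meV.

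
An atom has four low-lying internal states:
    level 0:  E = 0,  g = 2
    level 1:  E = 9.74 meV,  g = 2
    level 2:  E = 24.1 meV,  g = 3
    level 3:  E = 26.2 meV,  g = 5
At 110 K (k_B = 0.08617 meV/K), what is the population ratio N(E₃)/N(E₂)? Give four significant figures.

k_BT = 0.08617 × 110 K = 9.47870 meV.
n₃/n₂ = (g₃/g₂) exp[−(E₃−E₂)/kT] = (5/3) × exp(−(2.1 meV)/(9.47870 meV)) = (5/3) × exp(-0.221549) = 1.335.

1.335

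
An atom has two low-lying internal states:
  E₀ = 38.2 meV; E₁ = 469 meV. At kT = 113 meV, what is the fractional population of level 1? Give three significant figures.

Eᵢ/kT = 0.33805, 4.1504.
Z = Σ e^(−Eᵢ/kT) = e^(−0.33805) + e^(−4.1504) = 0.71316 + 0.015758 = 0.72892.
P₁ = e^(−E₁/kT) / Z = 0.015758/0.72892 = 0.0216.

0.0216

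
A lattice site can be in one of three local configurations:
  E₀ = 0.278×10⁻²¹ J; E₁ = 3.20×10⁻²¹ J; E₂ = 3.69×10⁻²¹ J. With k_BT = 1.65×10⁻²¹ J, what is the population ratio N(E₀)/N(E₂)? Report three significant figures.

7.91

n₀/n₂ = exp[−(E₀−E₂)/kT] = exp(−(-3.412 ×10⁻²¹ J)/(1.65 ×10⁻²¹ J)) = exp(2.0679) = 7.91.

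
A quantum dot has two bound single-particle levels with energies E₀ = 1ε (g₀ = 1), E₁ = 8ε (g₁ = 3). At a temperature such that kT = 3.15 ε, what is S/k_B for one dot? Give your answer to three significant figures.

Eᵢ/kT = 0.31746, 2.5397.
Z = Σ gᵢe^(−Eᵢ/kT) = 1·e^(−0.31746) + 3·e^(−2.5397) = 0.72800 + 0.23667 = 0.96467.
⟨E⟩ = Σ EᵢPᵢ = 2.7174 ε.
S/k_B = ln Z + ⟨E⟩/kT = ln(0.96467) + 2.7174/3.15 = -0.035969 + 0.86267 = 0.827.

0.827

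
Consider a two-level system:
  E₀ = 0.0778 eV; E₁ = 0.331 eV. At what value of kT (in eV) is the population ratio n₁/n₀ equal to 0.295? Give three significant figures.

n₁/n₀ = exp[−(E₁−E₀)/kT] = 0.295.
⇒ (E₁−E₀)/kT = ln(1/0.295) = ln(3.3898) = 1.2208.
kT = 0.2532 eV / 1.2208 = 0.207 eV.

0.207 eV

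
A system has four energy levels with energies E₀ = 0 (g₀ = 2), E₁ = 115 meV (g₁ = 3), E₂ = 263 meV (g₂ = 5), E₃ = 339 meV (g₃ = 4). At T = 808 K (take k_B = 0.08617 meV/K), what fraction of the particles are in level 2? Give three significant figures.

k_BT = 0.08617 × 808 K = 69.625 meV.
Eᵢ/kT = 0, 1.6517, 3.7774, 4.8689.
Z = Σ gᵢe^(−Eᵢ/kT) = 2·e^(−0) + 3·e^(−1.6517) + 5·e^(−3.7774) + 4·e^(−4.8689) = 2.0000 + 0.57517 + 0.11441 + 0.030727 = 2.7203.
P₂ = g₂ e^(−E₂/kT) / Z = 0.11441/2.7203 = 0.0421.

0.0421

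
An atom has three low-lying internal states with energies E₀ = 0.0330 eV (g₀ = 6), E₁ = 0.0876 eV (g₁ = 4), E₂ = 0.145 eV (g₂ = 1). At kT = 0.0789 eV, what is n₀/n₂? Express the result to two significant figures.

25

n₀/n₂ = (g₀/g₂) exp[−(E₀−E₂)/kT] = (6/1) × exp(−(-0.1120 eV)/(0.0789 eV)) = (6/1) × exp(1.420) = 25.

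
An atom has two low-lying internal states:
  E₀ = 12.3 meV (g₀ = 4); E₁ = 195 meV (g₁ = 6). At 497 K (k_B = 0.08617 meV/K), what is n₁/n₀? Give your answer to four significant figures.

k_BT = 0.08617 × 497 K = 42.8265 meV.
n₁/n₀ = (g₁/g₀) exp[−(E₁−E₀)/kT] = (6/4) × exp(−(182.7 meV)/(42.8265 meV)) = (6/4) × exp(-4.26605) = 0.02106.

0.02106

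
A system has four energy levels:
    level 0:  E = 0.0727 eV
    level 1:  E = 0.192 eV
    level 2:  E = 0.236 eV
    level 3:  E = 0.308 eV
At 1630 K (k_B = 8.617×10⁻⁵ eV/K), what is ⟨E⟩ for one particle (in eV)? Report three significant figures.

k_BT = 8.617×10⁻⁵ × 1630 K = 0.14046 eV.
Eᵢ/kT = 0.51759, 1.3669, 1.6802, 2.1928.
Z = Σ e^(−Eᵢ/kT) = e^(−0.51759) + e^(−1.3669) + e^(−1.6802) + e^(−2.1928) = 0.59596 + 0.25490 + 0.18634 + 0.11160 = 1.1488.
⟨E⟩ = Σ Eᵢ e^(−Eᵢ/kT) / Z = (0.0727·0.59596 + 0.192·0.25490 + 0.236·0.18634 + 0.308·0.11160) / 1.1488 = 0.149 eV.

0.149 eV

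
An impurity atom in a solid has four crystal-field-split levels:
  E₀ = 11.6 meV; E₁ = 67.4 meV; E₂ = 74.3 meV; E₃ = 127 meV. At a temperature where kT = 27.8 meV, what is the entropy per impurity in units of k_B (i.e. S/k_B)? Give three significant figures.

Eᵢ/kT = 0.41727, 2.4245, 2.6727, 4.5683.
Z = Σ e^(−Eᵢ/kT) = e^(−0.41727) + e^(−2.4245) + e^(−2.6727) + e^(−4.5683) = 0.65884 + 0.088522 + 0.069065 + 0.010376 = 0.82680.
⟨E⟩ = Σ EᵢPᵢ = 24.260 meV.
S/k_B = ln Z + ⟨E⟩/kT = ln(0.82680) + 24.260/27.8 = -0.19019 + 0.87266 = 0.682.

0.682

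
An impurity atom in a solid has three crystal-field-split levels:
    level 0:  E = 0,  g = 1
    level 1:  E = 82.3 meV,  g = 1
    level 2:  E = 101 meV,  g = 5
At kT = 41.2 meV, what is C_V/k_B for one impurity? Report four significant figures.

1.281

Eᵢ/kT = 0, 1.99757, 2.45146.
Z = Σ gᵢe^(−Eᵢ/kT) = 1·e^(−0) + 1·e^(−1.99757) + 5·e^(−2.45146) = 1.00000 + 0.135665 + 0.430838 = 1.56650.
⟨E⟩ = 34.9058 meV, ⟨E²⟩ = 3392.20 meV².
C_V/k_B = (⟨E²⟩ − ⟨E⟩²)/(kT)² = (3392.20 − 1218.41)/1697.44 = 1.281.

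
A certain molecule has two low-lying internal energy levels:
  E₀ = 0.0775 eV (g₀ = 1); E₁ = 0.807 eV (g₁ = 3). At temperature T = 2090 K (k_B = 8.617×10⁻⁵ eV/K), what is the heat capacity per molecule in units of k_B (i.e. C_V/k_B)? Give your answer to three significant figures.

k_BT = 8.617×10⁻⁵ × 2090 K = 0.18010 eV.
Eᵢ/kT = 0.43032, 4.4808.
Z = Σ gᵢe^(−Eᵢ/kT) = 1·e^(−0.43032) + 3·e^(−4.4808) = 0.65030 + 0.033973 = 0.68427.
⟨E⟩ = 0.11372 eV, ⟨E²⟩ = 0.038042 eV².
C_V/k_B = (⟨E²⟩ − ⟨E⟩²)/(kT)² = (0.038042 − 0.012932)/0.032436 = 0.774.

0.774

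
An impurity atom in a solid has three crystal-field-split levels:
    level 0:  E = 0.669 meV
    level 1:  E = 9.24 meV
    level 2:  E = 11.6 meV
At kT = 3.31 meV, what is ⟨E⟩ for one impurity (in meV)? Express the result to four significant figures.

1.609 meV

Eᵢ/kT = 0.202115, 2.79154, 3.50453.
Z = Σ e^(−Eᵢ/kT) = e^(−0.202115) + e^(−2.79154) + e^(−3.50453) = 0.817001 + 0.0613267 + 0.0300609 = 0.908389.
⟨E⟩ = Σ Eᵢ e^(−Eᵢ/kT) / Z = (0.669·0.817001 + 9.24·0.0613267 + 11.6·0.0300609) / 0.908389 = 1.609 meV.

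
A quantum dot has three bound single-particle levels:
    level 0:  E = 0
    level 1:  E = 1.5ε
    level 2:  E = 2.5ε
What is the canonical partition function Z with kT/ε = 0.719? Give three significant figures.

Z = 1.16

Eᵢ/kT = 0, 2.0862, 3.4771.
Z = Σ e^(−Eᵢ/kT) = e^(−0) + e^(−2.0862) + e^(−3.4771) = 1.0000 + 0.12416 + 0.030897 = 1.1551.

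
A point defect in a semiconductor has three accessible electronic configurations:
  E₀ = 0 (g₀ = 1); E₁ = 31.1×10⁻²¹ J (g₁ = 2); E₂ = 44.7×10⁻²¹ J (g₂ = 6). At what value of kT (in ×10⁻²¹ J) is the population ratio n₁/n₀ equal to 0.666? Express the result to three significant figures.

n₁/n₀ = (g₁/g₀) exp[−(E₁−E₀)/kT] = 0.666.
⇒ (E₁−E₀)/kT = ln((2/1)/0.666) = ln(3.0030) = 1.0996.
kT = 31.1 ×10⁻²¹ J / 1.0996 = 28.3 ×10⁻²¹ J.

28.3 ×10⁻²¹ J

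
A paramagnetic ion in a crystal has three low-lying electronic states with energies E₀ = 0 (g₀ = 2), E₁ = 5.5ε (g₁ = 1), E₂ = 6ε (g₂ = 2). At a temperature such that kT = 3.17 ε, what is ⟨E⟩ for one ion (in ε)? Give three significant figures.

1.12 ε

Eᵢ/kT = 0, 1.7350, 1.8927.
Z = Σ gᵢe^(−Eᵢ/kT) = 2·e^(−0) + 1·e^(−1.7350) + 2·e^(−1.8927) = 2.0000 + 0.17640 + 0.30133 = 2.4777.
⟨E⟩ = Σ Eᵢ gᵢe^(−Eᵢ/kT) / Z = (0·2.0000 + 5.5·0.17640 + 6·0.30133) / 2.4777 = 1.12 ε.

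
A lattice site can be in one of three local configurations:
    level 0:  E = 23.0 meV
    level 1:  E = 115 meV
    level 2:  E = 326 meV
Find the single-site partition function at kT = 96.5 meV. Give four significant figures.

Z = 1.126

Eᵢ/kT = 0.238342, 1.19171, 3.37824.
Z = Σ e^(−Eᵢ/kT) = e^(−0.238342) + e^(−1.19171) + e^(−3.37824) = 0.787933 + 0.303701 + 0.0341074 = 1.12574.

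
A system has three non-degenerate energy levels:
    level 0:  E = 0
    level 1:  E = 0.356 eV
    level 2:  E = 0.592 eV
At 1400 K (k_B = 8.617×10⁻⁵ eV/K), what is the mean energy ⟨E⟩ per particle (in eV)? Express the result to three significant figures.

k_BT = 8.617×10⁻⁵ × 1400 K = 0.12064 eV.
Eᵢ/kT = 0, 2.9509, 4.9072.
Z = Σ e^(−Eᵢ/kT) = e^(−0) + e^(−2.9509) + e^(−4.9072) = 1.0000 + 0.052293 + 0.0073932 = 1.0597.
⟨E⟩ = Σ Eᵢ e^(−Eᵢ/kT) / Z = (0·1.0000 + 0.356·0.052293 + 0.592·0.0073932) / 1.0597 = 0.0217 eV.

0.0217 eV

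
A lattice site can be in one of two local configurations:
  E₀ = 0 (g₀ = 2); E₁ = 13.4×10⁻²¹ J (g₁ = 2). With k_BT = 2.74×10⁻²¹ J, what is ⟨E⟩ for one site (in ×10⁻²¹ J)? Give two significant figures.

0.10 ×10⁻²¹ J

Eᵢ/kT = 0, 4.891.
Z = Σ gᵢe^(−Eᵢ/kT) = 2·e^(−0) + 2·e^(−4.891) = 2.000 + 0.01503 = 2.015.
⟨E⟩ = Σ Eᵢ gᵢe^(−Eᵢ/kT) / Z = (0·2.000 + 13.4·0.01503) / 2.015 = 0.10 ×10⁻²¹ J.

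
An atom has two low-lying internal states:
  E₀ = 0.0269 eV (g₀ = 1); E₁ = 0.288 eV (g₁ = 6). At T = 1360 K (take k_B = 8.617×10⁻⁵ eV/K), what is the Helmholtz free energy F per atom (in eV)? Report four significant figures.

-0.03154 eV

k_BT = 8.617×10⁻⁵ × 1360 K = 0.117191 eV.
Eᵢ/kT = 0.229540, 2.45753.
Z = Σ gᵢe^(−Eᵢ/kT) = 1·e^(−0.229540) + 6·e^(−2.45753) = 0.794899 + 0.513877 = 1.30878.
F = −kT ln Z = −0.117191 × ln(1.30878) = −0.117191 × 0.269095 = -0.03154 eV.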